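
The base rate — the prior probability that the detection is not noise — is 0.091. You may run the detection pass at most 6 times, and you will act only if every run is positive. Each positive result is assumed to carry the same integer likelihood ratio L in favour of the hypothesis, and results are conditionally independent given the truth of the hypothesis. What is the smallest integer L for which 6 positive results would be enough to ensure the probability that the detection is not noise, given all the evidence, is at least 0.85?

Prior odds = 0.091/0.909 = 91/909.
Target odds = 0.85/0.15 = 17/3.
Need L⁶ ≥ 17/3 ÷ (91/909) = 5151/91.
1⁶ = 1 < 5151/91 ≤ 64 = 2⁶, so L = 2.

2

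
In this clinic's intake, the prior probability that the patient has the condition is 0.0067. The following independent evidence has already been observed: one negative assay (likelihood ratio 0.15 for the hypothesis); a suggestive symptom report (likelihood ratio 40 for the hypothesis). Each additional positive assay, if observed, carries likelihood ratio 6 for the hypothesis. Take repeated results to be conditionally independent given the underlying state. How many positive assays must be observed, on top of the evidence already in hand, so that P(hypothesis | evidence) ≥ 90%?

Prior odds = 0.0067/0.9933 = 67/9933.
Combined Bayes factor of the evidence already in hand = 0.15 × 40 = 6.
Odds after that evidence = (67/9933) × 6 = 134/3311.
Target odds = 0.9/0.1 = 9.
Need 6ⁿ ≥ 9 ÷ (134/3311) = 29799/134.
6³ = 216 falls short of 29799/134 but 6⁴ = 1296 reaches it, so n = 4.

4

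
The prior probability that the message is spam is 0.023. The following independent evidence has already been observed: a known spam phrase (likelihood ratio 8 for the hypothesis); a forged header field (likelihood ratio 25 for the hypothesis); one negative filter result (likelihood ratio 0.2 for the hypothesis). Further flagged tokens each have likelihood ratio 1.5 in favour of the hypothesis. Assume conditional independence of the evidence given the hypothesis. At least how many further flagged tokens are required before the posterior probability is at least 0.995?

14

Prior odds = 0.023/0.977 = 23/977.
Combined Bayes factor of the evidence already in hand = 8 × 25 × 0.2 = 40.
Odds after that evidence = (23/977) × 40 = 920/977.
Target odds = 0.995/0.005 = 199.
Need 1.5ⁿ ≥ 199 ÷ (920/977) = 194423/920.
1.5¹³ = 1594323/8192 falls short of 194423/920 but 1.5¹⁴ = 4782969/16384 reaches it, so n = 14.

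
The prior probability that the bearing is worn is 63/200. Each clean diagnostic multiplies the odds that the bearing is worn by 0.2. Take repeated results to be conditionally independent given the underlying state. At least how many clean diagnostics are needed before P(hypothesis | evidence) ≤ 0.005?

3

Prior odds: 0.315 ÷ 0.685 = 63/137.
Likelihood ratio per clean diagnostic = 0.2.
Target odds: 0.005 ÷ 0.995 = 1/199.
Need (63/137) × 0.2ⁿ ≤ 1/199, i.e. 0.2ⁿ ≤ 137/12537.
0.2² = 0.04 is still above 137/12537 but 0.2³ = 0.008 is at or below it, so n = 3.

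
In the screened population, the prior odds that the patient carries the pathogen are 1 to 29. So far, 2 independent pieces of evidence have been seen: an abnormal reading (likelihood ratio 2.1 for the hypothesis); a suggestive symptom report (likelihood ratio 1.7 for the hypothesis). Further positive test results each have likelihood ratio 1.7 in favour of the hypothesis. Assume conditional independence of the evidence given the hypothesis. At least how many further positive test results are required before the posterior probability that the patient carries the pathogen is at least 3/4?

Prior odds = 1/29.
Combined Bayes factor of the evidence already in hand = 2.1 × 1.7 = 3.57.
Odds after that evidence = (1/29) × 3.57 = 357/2900.
Target odds = 0.75/0.25 = 3.
Need 1.7ⁿ ≥ 3 ÷ (357/2900) = 2900/119.
1.7⁶ = 24137569/1000000 falls short of 2900/119 but 1.7⁷ = 410338673/10000000 reaches it, so n = 7.

7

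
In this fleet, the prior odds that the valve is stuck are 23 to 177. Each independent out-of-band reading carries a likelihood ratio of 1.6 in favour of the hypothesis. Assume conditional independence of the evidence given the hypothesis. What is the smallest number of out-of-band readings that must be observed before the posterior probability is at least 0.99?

15

Prior odds = 23/177.
Likelihood ratio per out-of-band reading = 1.6.
Target odds: 0.99 ÷ 0.01 = 99.
Require 1.6ⁿ ≥ 99 ÷ (23/177) = 17523/23.
1.6¹⁴ ≈720.576 falls short of 17523/23 but 1.6¹⁵ ≈1152.92 reaches it, so n = 15.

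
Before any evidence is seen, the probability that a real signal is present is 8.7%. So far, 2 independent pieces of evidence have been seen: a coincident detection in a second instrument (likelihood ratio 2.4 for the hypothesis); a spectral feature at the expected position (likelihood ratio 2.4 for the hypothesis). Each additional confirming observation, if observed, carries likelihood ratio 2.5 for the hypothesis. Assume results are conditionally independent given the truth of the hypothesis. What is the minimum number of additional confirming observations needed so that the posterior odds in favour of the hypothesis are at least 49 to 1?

5

Prior odds = 0.087/0.913 = 87/913.
Combined Bayes factor of the evidence already in hand = 2.4 × 2.4 = 5.76.
Odds after that evidence = (87/913) × 5.76 = 12528/22825.
Target odds = 49.
Need 2.5ⁿ ≥ 49 ÷ (12528/22825) = 1118425/12528.
2.5⁴ = 39.0625 falls short of 1118425/12528 but 2.5⁵ = 97.65625 reaches it, so n = 5.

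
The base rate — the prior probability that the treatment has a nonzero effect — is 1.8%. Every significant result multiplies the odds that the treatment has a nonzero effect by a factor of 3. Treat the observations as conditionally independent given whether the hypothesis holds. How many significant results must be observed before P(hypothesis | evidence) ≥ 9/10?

Prior odds: 0.018 ÷ 0.982 = 9/491.
Likelihood ratio per significant result = 3.
Target posterior odds = 0.9/0.1 = 9.
Need (9/491) × 3ⁿ ≥ 9, i.e. 3ⁿ ≥ 491.
3⁵ = 243 falls short of 491 but 3⁶ = 729 reaches it, so n = 6.

6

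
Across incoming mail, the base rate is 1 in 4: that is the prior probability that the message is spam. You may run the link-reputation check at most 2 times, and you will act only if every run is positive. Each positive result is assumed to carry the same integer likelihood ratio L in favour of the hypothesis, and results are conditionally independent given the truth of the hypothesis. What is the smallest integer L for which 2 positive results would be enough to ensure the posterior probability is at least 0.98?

13

Prior odds = 0.25/0.75 = 1/3.
Target odds = 0.98/0.02 = 49.
Need L² ≥ 49 ÷ (1/3) = 147.
12² = 144 < 147 ≤ 169 = 13², so L = 13.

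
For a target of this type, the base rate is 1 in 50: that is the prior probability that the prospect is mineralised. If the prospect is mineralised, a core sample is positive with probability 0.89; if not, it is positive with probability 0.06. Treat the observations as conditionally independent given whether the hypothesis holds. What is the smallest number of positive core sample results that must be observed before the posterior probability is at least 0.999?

Prior odds = 0.02/0.98 = 1/49.
Likelihood ratio of a positive = 0.89/0.06 = 89/6.
Target posterior odds = 0.999/0.001 = 999.
Require (89/6)ⁿ ≥ 999 ÷ (1/49) = 48951.
(89/6)⁴ = 62742241/1296 falls short of 48951 but (89/6)⁵ ≈718115 reaches it, so n = 5.

5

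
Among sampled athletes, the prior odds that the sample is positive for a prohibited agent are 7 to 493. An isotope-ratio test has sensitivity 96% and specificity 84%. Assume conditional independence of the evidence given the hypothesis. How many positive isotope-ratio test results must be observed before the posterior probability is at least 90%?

Prior odds = 7/493.
False-positive rate = 1 − 0.84 = 0.16; likelihood ratio of a positive = 0.96/0.16 = 6.
Target posterior odds = 0.9/0.1 = 9.
Need (7/493) × 6ⁿ ≥ 9, i.e. 6ⁿ ≥ 4437/7.
6³ = 216 falls short of 4437/7 but 6⁴ = 1296 reaches it, so n = 4.

4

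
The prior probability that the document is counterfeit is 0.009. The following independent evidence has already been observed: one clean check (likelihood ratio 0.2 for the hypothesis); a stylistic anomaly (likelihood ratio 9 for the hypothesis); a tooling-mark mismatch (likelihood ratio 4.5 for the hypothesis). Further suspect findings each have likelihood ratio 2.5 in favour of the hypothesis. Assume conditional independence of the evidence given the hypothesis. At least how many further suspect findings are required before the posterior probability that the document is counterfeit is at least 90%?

6

Prior odds = 0.009/0.991 = 9/991.
Combined Bayes factor of the evidence already in hand = 0.2 × 9 × 4.5 = 8.1.
Odds after that evidence = (9/991) × 8.1 = 729/9910.
Target odds = 0.9/0.1 = 9.
Need 2.5ⁿ ≥ 9 ÷ (729/9910) = 9910/81.
2.5⁵ = 97.65625 falls short of 9910/81 but 2.5⁶ = 244.140625 reaches it, so n = 6.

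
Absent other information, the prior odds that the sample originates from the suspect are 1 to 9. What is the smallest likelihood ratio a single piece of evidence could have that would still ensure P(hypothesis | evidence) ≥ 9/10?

81

Prior odds = 1/9.
Target odds = 0.9/0.1 = 9.
Required Bayes factor = 9 ÷ (1/9) = 81.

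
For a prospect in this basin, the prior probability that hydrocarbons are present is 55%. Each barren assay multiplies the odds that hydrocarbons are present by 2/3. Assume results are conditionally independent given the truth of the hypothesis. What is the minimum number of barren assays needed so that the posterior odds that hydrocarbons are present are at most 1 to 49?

11

Prior odds = 0.55/0.45 = 11/9.
Likelihood ratio per barren assay = 2/3.
Target odds = 1/49.
Need (11/9) × (2/3)ⁿ ≤ 1/49, i.e. (2/3)ⁿ ≤ 9/539.
(2/3)¹⁰ = 1024/59049 is still above 9/539 but (2/3)¹¹ = 2048/177147 is at or below it, so n = 11.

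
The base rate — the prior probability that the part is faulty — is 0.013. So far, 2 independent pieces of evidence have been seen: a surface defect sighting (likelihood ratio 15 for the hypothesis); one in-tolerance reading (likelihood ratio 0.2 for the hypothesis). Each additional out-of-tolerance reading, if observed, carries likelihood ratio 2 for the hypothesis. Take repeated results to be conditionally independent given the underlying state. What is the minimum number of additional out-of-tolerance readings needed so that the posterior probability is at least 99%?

12

Prior odds = 0.013/0.987 = 13/987.
Combined Bayes factor of the evidence already in hand = 15 × 0.2 = 3.
Odds after that evidence = (13/987) × 3 = 13/329.
Target odds = 0.99/0.01 = 99.
Need 2ⁿ ≥ 99 ÷ (13/329) = 32571/13.
2¹¹ = 2048 falls short of 32571/13 but 2¹² = 4096 reaches it, so n = 12.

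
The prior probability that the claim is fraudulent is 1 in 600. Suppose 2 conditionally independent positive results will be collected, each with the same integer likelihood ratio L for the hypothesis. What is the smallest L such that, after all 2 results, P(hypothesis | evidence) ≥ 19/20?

107

Prior odds = (1/600)/(599/600) = 1/599.
Target odds = 0.95/0.05 = 19.
Need L² ≥ 19 ÷ (1/599) = 11381.
106² = 11236 < 11381 ≤ 11449 = 107², so L = 107.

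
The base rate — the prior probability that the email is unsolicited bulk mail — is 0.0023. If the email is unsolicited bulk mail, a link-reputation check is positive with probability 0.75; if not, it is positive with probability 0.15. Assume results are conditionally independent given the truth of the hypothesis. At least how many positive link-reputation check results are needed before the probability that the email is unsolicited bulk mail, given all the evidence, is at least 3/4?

Prior odds = 0.0023/0.9977 = 23/9977.
Likelihood ratio of a positive = 0.75/0.15 = 5.
Target posterior odds = 0.75/0.25 = 3.
Require 5ⁿ ≥ 3 ÷ (23/9977) = 29931/23.
5⁴ = 625 falls short of 29931/23 but 5⁵ = 3125 reaches it, so n = 5.

5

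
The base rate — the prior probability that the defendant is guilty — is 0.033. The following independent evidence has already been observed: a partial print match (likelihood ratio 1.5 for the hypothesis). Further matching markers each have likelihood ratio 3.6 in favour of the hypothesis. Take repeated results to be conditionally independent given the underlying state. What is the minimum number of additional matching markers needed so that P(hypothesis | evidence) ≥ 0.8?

Prior odds = 0.033/0.967 = 33/967.
Bayes factor of the evidence already in hand = 1.5.
Odds after that evidence = (33/967) × 1.5 = 99/1934.
Target odds = 0.8/0.2 = 4.
Need 3.6ⁿ ≥ 4 ÷ (99/1934) = 7736/99.
3.6³ = 46.656 falls short of 7736/99 but 3.6⁴ = 167.9616 reaches it, so n = 4.

4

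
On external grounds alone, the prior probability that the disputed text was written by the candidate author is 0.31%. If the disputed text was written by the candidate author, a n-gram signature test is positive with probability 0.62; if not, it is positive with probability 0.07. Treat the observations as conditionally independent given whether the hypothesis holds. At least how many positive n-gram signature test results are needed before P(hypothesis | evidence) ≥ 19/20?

Prior odds: 0.0031 ÷ 0.9969 = 31/9969.
Likelihood ratio of a positive = 0.62/0.07 = 62/7.
Target posterior odds = 0.95/0.05 = 19.
Require (62/7)ⁿ ≥ 19 ÷ (31/9969) = 189411/31.
(62/7)³ = 238328/343 falls short of 189411/31 but (62/7)⁴ = 14776336/2401 reaches it, so n = 4.

4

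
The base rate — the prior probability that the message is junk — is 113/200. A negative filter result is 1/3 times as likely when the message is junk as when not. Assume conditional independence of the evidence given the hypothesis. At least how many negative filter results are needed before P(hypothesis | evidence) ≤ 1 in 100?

5

Prior odds: 0.565 ÷ 0.435 = 113/87.
Likelihood ratio per negative filter result = 1/3.
Target posterior odds = 0.01/0.99 = 1/99.
Need (113/87) × (1/3)ⁿ ≤ 1/99, i.e. (1/3)ⁿ ≤ 29/3729.
(1/3)⁴ = 1/81 is still above 29/3729 but (1/3)⁵ = 1/243 is at or below it, so n = 5.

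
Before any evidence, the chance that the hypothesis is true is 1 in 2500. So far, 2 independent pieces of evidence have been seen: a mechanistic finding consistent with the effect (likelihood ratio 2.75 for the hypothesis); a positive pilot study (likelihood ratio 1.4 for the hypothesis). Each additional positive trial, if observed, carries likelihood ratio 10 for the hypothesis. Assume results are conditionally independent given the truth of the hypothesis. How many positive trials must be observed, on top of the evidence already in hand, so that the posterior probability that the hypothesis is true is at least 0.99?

5

Prior odds = 0.0004/0.9996 = 1/2499.
Combined Bayes factor of the evidence already in hand = 2.75 × 1.4 = 3.85.
Odds after that evidence = (1/2499) × 3.85 = 11/7140.
Target odds = 0.99/0.01 = 99.
Need 10ⁿ ≥ 99 ÷ (11/7140) = 64260.
10⁴ = 10000 falls short of 64260 but 10⁵ = 100000 reaches it, so n = 5.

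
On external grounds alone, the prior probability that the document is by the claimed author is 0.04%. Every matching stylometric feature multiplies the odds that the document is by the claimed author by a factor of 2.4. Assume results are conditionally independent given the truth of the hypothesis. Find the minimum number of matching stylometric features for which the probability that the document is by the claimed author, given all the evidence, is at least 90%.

Prior odds: 0.0004 ÷ 0.9996 = 1/2499.
Likelihood ratio per matching stylometric feature = 2.4.
Target odds: 0.9 ÷ 0.1 = 9.
Require 2.4ⁿ ≥ 9 ÷ (1/2499) = 22491.
2.4¹¹ ≈15216.8 falls short of 22491 but 2.4¹² ≈36520.3 reaches it, so n = 12.

12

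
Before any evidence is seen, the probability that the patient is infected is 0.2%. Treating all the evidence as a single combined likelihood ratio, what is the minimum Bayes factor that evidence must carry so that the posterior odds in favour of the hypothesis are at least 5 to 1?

Prior odds = 0.002/0.998 = 1/499.
Target odds = 5.
Required Bayes factor = 5 ÷ (1/499) = 2495.

2495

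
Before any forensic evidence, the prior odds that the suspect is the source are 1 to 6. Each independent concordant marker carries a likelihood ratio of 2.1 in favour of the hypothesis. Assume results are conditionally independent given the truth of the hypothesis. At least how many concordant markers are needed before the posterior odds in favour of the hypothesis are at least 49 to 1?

8

Prior odds = 1/6.
Likelihood ratio per concordant marker = 2.1.
Target odds = 49.
Need (1/6) × 2.1ⁿ ≥ 49, i.e. 2.1ⁿ ≥ 294.
2.1⁷ ≈180.109 falls short of 294 but 2.1⁸ ≈378.229 reaches it, so n = 8.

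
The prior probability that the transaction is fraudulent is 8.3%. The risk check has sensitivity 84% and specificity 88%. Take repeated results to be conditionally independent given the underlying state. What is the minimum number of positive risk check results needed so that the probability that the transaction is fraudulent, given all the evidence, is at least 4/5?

2

Prior odds: 0.083 ÷ 0.917 = 83/917.
False-positive rate = 1 − 0.88 = 0.12; likelihood ratio of a positive = 0.84/0.12 = 7.
Target posterior odds = 0.8/0.2 = 4.
Require 7ⁿ ≥ 4 ÷ (83/917) = 3668/83.
7¹ = 7 falls short of 3668/83 but 7² = 49 reaches it, so n = 2.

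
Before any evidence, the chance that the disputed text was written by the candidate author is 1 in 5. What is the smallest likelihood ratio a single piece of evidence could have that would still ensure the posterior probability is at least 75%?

Prior odds = 0.2/0.8 = 0.25.
Target odds = 0.75/0.25 = 3.
Required Bayes factor = 3 ÷ 0.25 = 12.

12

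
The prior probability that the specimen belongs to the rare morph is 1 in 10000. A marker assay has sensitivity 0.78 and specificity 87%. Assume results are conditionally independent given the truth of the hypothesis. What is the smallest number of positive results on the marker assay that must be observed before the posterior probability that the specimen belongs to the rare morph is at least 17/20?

Prior odds = 0.0001/0.9999 = 1/9999.
False-positive rate = 1 − 0.87 = 0.13; likelihood ratio of a positive = 0.78/0.13 = 6.
Target odds: 0.85 ÷ 0.15 = 17/3.
Require 6ⁿ ≥ 17/3 ÷ (1/9999) = 56661.
6⁶ = 46656 falls short of 56661 but 6⁷ = 279936 reaches it, so n = 7.

7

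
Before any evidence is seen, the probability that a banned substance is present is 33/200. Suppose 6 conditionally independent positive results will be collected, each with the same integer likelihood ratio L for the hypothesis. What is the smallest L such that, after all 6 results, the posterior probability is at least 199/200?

Prior odds = 0.165/0.835 = 33/167.
Target odds = 0.995/0.005 = 199.
Need L⁶ ≥ 199 ÷ (33/167) = 33233/33.
3⁶ = 729 < 33233/33 ≤ 4096 = 4⁶, so L = 4.

4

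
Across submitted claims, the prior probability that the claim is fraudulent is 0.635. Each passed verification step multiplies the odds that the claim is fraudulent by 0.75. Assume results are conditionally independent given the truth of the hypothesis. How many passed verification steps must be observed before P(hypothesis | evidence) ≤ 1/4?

Prior odds: 0.635 ÷ 0.365 = 127/73.
Likelihood ratio per passed verification step = 0.75.
Target posterior odds = 0.25/0.75 = 1/3.
Need (127/73) × 0.75ⁿ ≤ 1/3, i.e. 0.75ⁿ ≤ 73/381.
0.75⁵ = 243/1024 is still above 73/381 but 0.75⁶ = 729/4096 is at or below it, so n = 6.

6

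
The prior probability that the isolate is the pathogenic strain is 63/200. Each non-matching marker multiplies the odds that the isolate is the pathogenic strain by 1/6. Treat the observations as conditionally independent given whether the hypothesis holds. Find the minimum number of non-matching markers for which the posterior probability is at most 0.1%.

Prior odds: 0.315 ÷ 0.685 = 63/137.
Likelihood ratio per non-matching marker = 1/6.
Target odds: 0.001 ÷ 0.999 = 1/999.
Require (1/6)ⁿ ≤ 1/999 ÷ (63/137) = 137/62937.
(1/6)³ = 1/216 is still above 137/62937 but (1/6)⁴ = 1/1296 is at or below it, so n = 4.

4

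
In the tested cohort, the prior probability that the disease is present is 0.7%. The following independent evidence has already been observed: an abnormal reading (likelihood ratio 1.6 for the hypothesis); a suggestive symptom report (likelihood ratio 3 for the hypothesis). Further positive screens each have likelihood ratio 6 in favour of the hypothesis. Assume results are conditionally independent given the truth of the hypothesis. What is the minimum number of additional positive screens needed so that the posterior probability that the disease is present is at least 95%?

4

Prior odds = 0.007/0.993 = 7/993.
Combined Bayes factor of the evidence already in hand = 1.6 × 3 = 4.8.
Odds after that evidence = (7/993) × 4.8 = 56/1655.
Target odds = 0.95/0.05 = 19.
Need 6ⁿ ≥ 19 ÷ (56/1655) = 31445/56.
6³ = 216 falls short of 31445/56 but 6⁴ = 1296 reaches it, so n = 4.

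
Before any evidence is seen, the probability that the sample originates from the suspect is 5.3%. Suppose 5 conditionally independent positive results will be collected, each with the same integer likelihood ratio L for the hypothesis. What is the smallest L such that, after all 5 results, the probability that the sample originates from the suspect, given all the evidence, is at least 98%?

Prior odds = 0.053/0.947 = 53/947.
Target odds = 0.98/0.02 = 49.
Need L⁵ ≥ 49 ÷ (53/947) = 46403/53.
3⁵ = 243 < 46403/53 ≤ 1024 = 4⁵, so L = 4.

4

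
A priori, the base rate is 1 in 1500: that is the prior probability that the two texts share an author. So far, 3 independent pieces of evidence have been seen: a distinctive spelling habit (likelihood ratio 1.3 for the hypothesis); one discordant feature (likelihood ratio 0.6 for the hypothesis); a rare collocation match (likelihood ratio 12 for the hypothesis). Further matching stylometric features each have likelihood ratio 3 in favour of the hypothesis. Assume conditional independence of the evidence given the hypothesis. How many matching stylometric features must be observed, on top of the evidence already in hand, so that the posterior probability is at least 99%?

Prior odds = (1/1500)/(1499/1500) = 1/1499.
Combined Bayes factor of the evidence already in hand = 1.3 × 0.6 × 12 = 9.36.
Odds after that evidence = (1/1499) × 9.36 = 234/37475.
Target odds = 0.99/0.01 = 99.
Need 3ⁿ ≥ 99 ÷ (234/37475) = 412225/26.
3⁸ = 6561 falls short of 412225/26 but 3⁹ = 19683 reaches it, so n = 9.

9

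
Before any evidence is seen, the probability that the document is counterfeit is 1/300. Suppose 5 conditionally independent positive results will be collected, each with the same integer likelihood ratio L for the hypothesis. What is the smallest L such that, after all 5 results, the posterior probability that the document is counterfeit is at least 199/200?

Prior odds = (1/300)/(299/300) = 1/299.
Target odds = 0.995/0.005 = 199.
Need L⁵ ≥ 199 ÷ (1/299) = 59501.
9⁵ = 59049 < 59501 ≤ 100000 = 10⁵, so L = 10.

10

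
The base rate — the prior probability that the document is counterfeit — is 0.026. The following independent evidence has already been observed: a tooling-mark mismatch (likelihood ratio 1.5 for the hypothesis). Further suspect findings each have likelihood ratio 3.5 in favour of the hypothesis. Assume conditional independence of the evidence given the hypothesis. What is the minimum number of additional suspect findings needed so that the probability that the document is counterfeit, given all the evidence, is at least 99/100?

Prior odds = 0.026/0.974 = 13/487.
Bayes factor of the evidence already in hand = 1.5.
Odds after that evidence = (13/487) × 1.5 = 39/974.
Target odds = 0.99/0.01 = 99.
Need 3.5ⁿ ≥ 99 ÷ (39/974) = 32142/13.
3.5⁶ = 1838.265625 falls short of 32142/13 but 3.5⁷ = 823543/128 reaches it, so n = 7.

7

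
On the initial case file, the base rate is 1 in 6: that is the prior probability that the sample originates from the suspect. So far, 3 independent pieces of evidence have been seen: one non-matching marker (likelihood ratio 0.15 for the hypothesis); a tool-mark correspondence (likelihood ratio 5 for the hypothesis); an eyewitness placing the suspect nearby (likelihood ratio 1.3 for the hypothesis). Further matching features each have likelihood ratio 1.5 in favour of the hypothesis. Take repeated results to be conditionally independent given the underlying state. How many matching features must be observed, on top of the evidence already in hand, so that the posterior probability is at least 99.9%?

Prior odds = (1/6)/(5/6) = 0.2.
Combined Bayes factor of the evidence already in hand = 0.15 × 5 × 1.3 = 0.975.
Odds after that evidence = 0.2 × 0.975 = 0.195.
Target odds = 0.999/0.001 = 999.
Need 1.5ⁿ ≥ 999 ÷ 0.195 = 66600/13.
1.5²¹ ≈4987.89 falls short of 66600/13 but 1.5²² ≈7481.83 reaches it, so n = 22.

22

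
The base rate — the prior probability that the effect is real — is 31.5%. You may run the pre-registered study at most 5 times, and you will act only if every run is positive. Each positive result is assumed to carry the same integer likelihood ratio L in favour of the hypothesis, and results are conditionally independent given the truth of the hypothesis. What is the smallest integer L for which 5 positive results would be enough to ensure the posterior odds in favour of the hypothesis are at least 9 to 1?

Prior odds = 0.315/0.685 = 63/137.
Target odds = 9.
Need L⁵ ≥ 9 ÷ (63/137) = 137/7.
1⁵ = 1 < 137/7 ≤ 32 = 2⁵, so L = 2.

2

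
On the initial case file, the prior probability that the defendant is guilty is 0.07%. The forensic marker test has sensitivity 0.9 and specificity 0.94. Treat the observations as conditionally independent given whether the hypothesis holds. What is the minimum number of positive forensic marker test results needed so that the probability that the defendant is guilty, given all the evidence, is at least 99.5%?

5

Prior odds = 0.0007/0.9993 = 7/9993.
False-positive rate = 1 − 0.94 = 0.06; likelihood ratio of a positive = 0.9/0.06 = 15.
Target odds: 0.995 ÷ 0.005 = 199.
Require 15ⁿ ≥ 199 ÷ (7/9993) = 1988607/7.
15⁴ = 50625 falls short of 1988607/7 but 15⁵ = 759375 reaches it, so n = 5.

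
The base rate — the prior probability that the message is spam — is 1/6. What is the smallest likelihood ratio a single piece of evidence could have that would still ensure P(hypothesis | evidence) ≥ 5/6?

25

Prior odds = (1/6)/(5/6) = 0.2.
Target odds = (5/6)/(1/6) = 5.
Required Bayes factor = 5 ÷ 0.2 = 25.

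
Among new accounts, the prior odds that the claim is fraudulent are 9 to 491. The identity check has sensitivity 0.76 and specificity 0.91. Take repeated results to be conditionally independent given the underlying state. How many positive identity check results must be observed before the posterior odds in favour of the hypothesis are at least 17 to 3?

3

Prior odds = 9/491.
False-positive rate = 1 − 0.91 = 0.09; likelihood ratio of a positive = 0.76/0.09 = 76/9.
Target odds = 17/3.
Require (76/9)ⁿ ≥ 17/3 ÷ (9/491) = 8347/27.
(76/9)² = 5776/81 falls short of 8347/27 but (76/9)³ = 438976/729 reaches it, so n = 3.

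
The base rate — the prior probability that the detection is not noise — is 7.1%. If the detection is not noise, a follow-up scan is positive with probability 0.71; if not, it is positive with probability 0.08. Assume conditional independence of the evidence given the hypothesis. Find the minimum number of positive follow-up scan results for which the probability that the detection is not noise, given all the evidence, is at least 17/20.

2

Prior odds = 0.071/0.929 = 71/929.
Likelihood ratio of a positive = 0.71/0.08 = 8.875.
Target odds: 0.85 ÷ 0.15 = 17/3.
Need (71/929) × 8.875ⁿ ≥ 17/3, i.e. 8.875ⁿ ≥ 15793/213.
8.875¹ = 8.875 falls short of 15793/213 but 8.875² = 78.765625 reaches it, so n = 2.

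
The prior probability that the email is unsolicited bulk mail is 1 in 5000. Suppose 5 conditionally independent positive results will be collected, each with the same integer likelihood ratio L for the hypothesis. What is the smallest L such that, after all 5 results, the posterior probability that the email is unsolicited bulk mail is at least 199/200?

16

Prior odds = 0.0002/0.9998 = 1/4999.
Target odds = 0.995/0.005 = 199.
Need L⁵ ≥ 199 ÷ (1/4999) = 994801.
15⁵ = 759375 < 994801 ≤ 1048576 = 16⁵, so L = 16.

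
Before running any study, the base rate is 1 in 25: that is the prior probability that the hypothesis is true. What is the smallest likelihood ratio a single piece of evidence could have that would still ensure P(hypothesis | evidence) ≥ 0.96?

Prior odds = 0.04/0.96 = 1/24.
Target odds = 0.96/0.04 = 24.
Required Bayes factor = 24 ÷ (1/24) = 576.

576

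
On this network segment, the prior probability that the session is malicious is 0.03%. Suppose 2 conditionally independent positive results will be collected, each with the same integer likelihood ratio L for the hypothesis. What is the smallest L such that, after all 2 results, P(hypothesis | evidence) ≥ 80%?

116

Prior odds = 0.0003/0.9997 = 3/9997.
Target odds = 0.8/0.2 = 4.
Need L² ≥ 4 ÷ (3/9997) = 39988/3.
115² = 13225 < 39988/3 ≤ 13456 = 116², so L = 116.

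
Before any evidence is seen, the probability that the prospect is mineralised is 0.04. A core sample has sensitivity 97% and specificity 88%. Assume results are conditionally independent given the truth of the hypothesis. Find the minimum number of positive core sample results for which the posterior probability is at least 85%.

Prior odds = 0.04/0.96 = 1/24.
False-positive rate = 1 − 0.88 = 0.12; likelihood ratio of a positive = 0.97/0.12 = 97/12.
Target posterior odds = 0.85/0.15 = 17/3.
Need (1/24) × (97/12)ⁿ ≥ 17/3, i.e. (97/12)ⁿ ≥ 136.
(97/12)² = 9409/144 falls short of 136 but (97/12)³ = 912673/1728 reaches it, so n = 3.

3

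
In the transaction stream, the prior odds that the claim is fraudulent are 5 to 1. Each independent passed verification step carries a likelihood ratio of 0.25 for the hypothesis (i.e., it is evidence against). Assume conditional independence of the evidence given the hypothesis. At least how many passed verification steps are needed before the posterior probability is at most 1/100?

Prior odds = 5.
Likelihood ratio per passed verification step = 0.25.
Target odds: 0.01 ÷ 0.99 = 1/99.
Require 0.25ⁿ ≤ 1/99 ÷ 5 = 1/495.
0.25⁴ = 0.00390625 is still above 1/495 but 0.25⁵ = 1/1024 is at or below it, so n = 5.

5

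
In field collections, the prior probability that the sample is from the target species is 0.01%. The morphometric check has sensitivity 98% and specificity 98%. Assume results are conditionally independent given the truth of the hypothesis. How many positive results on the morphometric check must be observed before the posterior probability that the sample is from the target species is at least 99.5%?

Prior odds: 0.0001 ÷ 0.9999 = 1/9999.
False-positive rate = 1 − 0.98 = 0.02; likelihood ratio of a positive = 0.98/0.02 = 49.
Target posterior odds = 0.995/0.005 = 199.
Require 49ⁿ ≥ 199 ÷ (1/9999) = 1989801.
49³ = 117649 falls short of 1989801 but 49⁴ = 5764801 reaches it, so n = 4.

4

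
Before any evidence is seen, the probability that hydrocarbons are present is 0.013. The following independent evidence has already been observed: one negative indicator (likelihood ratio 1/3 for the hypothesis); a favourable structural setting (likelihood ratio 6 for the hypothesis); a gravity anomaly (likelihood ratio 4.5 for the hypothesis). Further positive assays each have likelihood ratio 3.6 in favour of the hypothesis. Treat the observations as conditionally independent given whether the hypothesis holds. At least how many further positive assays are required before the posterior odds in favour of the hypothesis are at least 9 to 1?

Prior odds = 0.013/0.987 = 13/987.
Combined Bayes factor of the evidence already in hand = (1/3) × 6 × 4.5 = 9.
Odds after that evidence = (13/987) × 9 = 39/329.
Target odds = 9.
Need 3.6ⁿ ≥ 9 ÷ (39/329) = 987/13.
3.6³ = 46.656 falls short of 987/13 but 3.6⁴ = 167.9616 reaches it, so n = 4.

4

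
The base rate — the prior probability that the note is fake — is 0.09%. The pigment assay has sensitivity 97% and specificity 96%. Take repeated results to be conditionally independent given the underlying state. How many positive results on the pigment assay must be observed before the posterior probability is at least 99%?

Prior odds = 0.0009/0.9991 = 9/9991.
False-positive rate = 1 − 0.96 = 0.04; likelihood ratio of a positive = 0.97/0.04 = 24.25.
Target odds: 0.99 ÷ 0.01 = 99.
Require 24.25ⁿ ≥ 99 ÷ (9/9991) = 109901.
24.25³ = 912673/64 falls short of 109901 but 24.25⁴ = 88529281/256 reaches it, so n = 4.

4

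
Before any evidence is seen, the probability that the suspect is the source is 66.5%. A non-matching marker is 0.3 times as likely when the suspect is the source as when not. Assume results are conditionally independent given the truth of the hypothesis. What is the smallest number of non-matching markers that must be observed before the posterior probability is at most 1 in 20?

Prior odds = 0.665/0.335 = 133/67.
Likelihood ratio per non-matching marker = 0.3.
Target odds: 0.05 ÷ 0.95 = 1/19.
Require 0.3ⁿ ≤ 1/19 ÷ (133/67) = 67/2527.
0.3³ = 0.027 is still above 67/2527 but 0.3⁴ = 0.0081 is at or below it, so n = 4.

4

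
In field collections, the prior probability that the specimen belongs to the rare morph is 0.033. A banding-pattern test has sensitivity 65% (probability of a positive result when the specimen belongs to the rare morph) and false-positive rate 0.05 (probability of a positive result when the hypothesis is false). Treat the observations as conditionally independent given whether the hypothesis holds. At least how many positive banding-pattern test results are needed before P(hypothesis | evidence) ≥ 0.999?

Prior odds = 0.033/0.967 = 33/967.
Likelihood ratio of a positive result = 0.65/0.05 = 13.
Target odds: 0.999 ÷ 0.001 = 999.
Need (33/967) × 13ⁿ ≥ 999, i.e. 13ⁿ ≥ 322011/11.
13⁴ = 28561 falls short of 322011/11 but 13⁵ = 371293 reaches it, so n = 5.

5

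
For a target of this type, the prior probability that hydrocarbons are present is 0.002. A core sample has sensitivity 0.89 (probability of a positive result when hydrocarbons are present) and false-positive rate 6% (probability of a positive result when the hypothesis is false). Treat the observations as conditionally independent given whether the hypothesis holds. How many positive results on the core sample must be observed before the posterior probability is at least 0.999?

5

Prior odds: 0.002 ÷ 0.998 = 1/499.
Likelihood ratio of a positive result = 0.89/0.06 = 89/6.
Target posterior odds = 0.999/0.001 = 999.
Need (1/499) × (89/6)ⁿ ≥ 999, i.e. (89/6)ⁿ ≥ 498501.
(89/6)⁴ = 62742241/1296 falls short of 498501 but (89/6)⁵ ≈718115 reaches it, so n = 5.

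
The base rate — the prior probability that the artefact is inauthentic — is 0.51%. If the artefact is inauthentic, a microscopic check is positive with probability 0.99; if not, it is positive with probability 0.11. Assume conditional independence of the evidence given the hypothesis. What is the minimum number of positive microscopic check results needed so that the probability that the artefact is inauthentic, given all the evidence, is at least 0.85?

Prior odds: 0.0051 ÷ 0.9949 = 51/9949.
Likelihood ratio of a positive = 0.99/0.11 = 9.
Target posterior odds = 0.85/0.15 = 17/3.
Need (51/9949) × 9ⁿ ≥ 17/3, i.e. 9ⁿ ≥ 9949/9.
9³ = 729 falls short of 9949/9 but 9⁴ = 6561 reaches it, so n = 4.

4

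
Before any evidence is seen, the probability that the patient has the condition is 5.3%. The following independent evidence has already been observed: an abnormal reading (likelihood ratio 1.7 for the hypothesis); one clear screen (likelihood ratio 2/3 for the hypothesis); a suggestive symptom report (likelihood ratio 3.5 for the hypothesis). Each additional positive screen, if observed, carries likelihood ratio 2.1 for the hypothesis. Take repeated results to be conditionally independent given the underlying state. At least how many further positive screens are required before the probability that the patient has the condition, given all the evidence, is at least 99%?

9

Prior odds = 0.053/0.947 = 53/947.
Combined Bayes factor of the evidence already in hand = 1.7 × (2/3) × 3.5 = 119/30.
Odds after that evidence = (53/947) × 119/30 = 6307/28410.
Target odds = 0.99/0.01 = 99.
Need 2.1ⁿ ≥ 99 ÷ (6307/28410) = 2812590/6307.
2.1⁸ ≈378.229 falls short of 2812590/6307 but 2.1⁹ ≈794.28 reaches it, so n = 9.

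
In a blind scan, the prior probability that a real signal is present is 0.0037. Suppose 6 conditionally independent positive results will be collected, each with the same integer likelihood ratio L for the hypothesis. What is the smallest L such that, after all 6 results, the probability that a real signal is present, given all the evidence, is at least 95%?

5

Prior odds = 0.0037/0.9963 = 37/9963.
Target odds = 0.95/0.05 = 19.
Need L⁶ ≥ 19 ÷ (37/9963) = 189297/37.
4⁶ = 4096 < 189297/37 ≤ 15625 = 5⁶, so L = 5.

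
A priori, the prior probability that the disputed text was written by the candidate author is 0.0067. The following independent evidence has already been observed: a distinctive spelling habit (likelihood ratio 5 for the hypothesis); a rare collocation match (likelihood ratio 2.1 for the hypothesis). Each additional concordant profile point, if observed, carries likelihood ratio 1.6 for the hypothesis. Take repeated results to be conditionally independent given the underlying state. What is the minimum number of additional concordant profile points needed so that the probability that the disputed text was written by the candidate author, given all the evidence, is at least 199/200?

Prior odds = 0.0067/0.9933 = 67/9933.
Combined Bayes factor of the evidence already in hand = 5 × 2.1 = 10.5.
Odds after that evidence = (67/9933) × 10.5 = 67/946.
Target odds = 0.995/0.005 = 199.
Need 1.6ⁿ ≥ 199 ÷ (67/946) = 188254/67.
1.6¹⁶ ≈1844.67 falls short of 188254/67 but 1.6¹⁷ ≈2951.48 reaches it, so n = 17.

17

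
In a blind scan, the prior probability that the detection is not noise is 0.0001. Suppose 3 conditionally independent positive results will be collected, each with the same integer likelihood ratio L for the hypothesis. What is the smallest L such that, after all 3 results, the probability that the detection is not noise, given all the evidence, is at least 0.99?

100

Prior odds = 0.0001/0.9999 = 1/9999.
Target odds = 0.99/0.01 = 99.
Need L³ ≥ 99 ÷ (1/9999) = 989901.
99³ = 970299 < 989901 ≤ 1000000 = 100³, so L = 100.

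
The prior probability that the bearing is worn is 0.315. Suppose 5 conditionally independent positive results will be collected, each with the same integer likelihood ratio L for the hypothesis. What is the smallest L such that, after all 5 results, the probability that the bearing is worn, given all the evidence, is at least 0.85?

2

Prior odds = 0.315/0.685 = 63/137.
Target odds = 0.85/0.15 = 17/3.
Need L⁵ ≥ 17/3 ÷ (63/137) = 2329/189.
1⁵ = 1 < 2329/189 ≤ 32 = 2⁵, so L = 2.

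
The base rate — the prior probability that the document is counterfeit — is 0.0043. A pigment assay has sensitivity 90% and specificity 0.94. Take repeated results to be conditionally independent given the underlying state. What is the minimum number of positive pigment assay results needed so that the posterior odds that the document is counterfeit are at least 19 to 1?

4

Prior odds: 0.0043 ÷ 0.9957 = 43/9957.
False-positive rate = 1 − 0.94 = 0.06; likelihood ratio of a positive = 0.9/0.06 = 15.
Target odds = 19.
Require 15ⁿ ≥ 19 ÷ (43/9957) = 189183/43.
15³ = 3375 falls short of 189183/43 but 15⁴ = 50625 reaches it, so n = 4.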